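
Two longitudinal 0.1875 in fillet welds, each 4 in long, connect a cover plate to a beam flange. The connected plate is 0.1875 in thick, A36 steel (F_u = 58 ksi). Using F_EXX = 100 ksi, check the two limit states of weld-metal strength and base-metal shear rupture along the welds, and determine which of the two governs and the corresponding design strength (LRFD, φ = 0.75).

t_e = 0.707 × 0.1875 = 0.1326 in; L = 8 in.
Weld metal: φR_n = 0.75 × 0.6 × 100 × 0.1326 × 8 = 47.72 kip.
Base metal (shear rupture): φR_n = 0.75 × 0.6 × 58 × 0.1875 × 8 = 39.15 kip.
Governing: base-metal shear rupture.

φR_n ≈ 39.1 kip (base-metal shear rupture governs)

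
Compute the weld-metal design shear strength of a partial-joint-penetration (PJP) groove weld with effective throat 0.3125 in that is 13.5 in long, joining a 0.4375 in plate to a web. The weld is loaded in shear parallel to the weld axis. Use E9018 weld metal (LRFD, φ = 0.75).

φR_n ≈ 171 kips

E90XX → F_EXX = 90 ksi.
Effective throat (given) t_e = 0.3125 in.
A_we = 0.3125 × 13.5 = 4.219 in².
F_nw = 0.6 F_EXX = 54 ksi.
φR_n = 0.75 × 54 × 4.219 = 170.9 kips.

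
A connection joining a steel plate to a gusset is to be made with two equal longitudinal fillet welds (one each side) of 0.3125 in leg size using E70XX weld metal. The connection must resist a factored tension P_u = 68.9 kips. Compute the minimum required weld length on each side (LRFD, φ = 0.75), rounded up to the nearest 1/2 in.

E70XX → F_EXX = 70 ksi.
Throat t_e = 0.707 × 0.3125 = 0.2209 in.
φr_n = 0.75 × 0.6 × 70 × 0.2209 = 6.96 kips/in.
L_req = P_u / φr_n = 68.9 / 6.96 = 9.9 in total.
Per side: 9.9 / 2 = 4.95 in.
Round up → use L = 5 in on each side.

L = 5 in on each side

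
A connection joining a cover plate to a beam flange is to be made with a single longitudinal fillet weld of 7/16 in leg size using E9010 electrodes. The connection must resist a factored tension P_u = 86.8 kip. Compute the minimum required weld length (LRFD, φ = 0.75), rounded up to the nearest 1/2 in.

L = 7 in

E90XX → F_EXX = 90 ksi.
Throat t_e = 0.707 × 0.4375 = 0.3093 in.
φr_n = 0.75 × 0.6 × 90 × 0.3093 = 12.53 kip/in.
L_req = P_u / φr_n = 86.8 / 12.53 = 6.929 in total.
Round up → use L = 7 in.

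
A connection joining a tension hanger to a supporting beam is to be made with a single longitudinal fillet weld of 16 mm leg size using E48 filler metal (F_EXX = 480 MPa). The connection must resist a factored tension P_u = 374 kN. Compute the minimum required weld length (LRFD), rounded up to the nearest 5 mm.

Throat t_e = 0.707 × 16 = 11.31 mm.
φr_n = 0.75 × 0.6 × 480 × 11.31 × 10⁻³ = 2.443 kN/mm.
L_req = P_u / φr_n = 374 / 2.443 = 153.1 mm total.
Round up → use L = 155 mm.

L = 155 mm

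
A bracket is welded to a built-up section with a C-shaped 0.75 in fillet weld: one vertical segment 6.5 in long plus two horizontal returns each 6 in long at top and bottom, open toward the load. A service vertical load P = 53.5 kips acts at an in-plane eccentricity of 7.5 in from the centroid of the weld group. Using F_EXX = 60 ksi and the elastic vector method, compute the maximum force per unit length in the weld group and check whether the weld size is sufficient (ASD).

f_max ≈ 11.7 kip/in; NOT adequate

Total weld length L_w = 18.5 in. Treat welds as unit-width lines.
Centroid: x̄ = 2×6×3 / 18.5 = 1.946 in from the vertical weld.
Polar moment about centroid: J = I_x + I_y = [6.5³/12 + 2×6×3.25²] + [6.5×1.946² + 2(6³/12 + 6×1.054²)] = 223.6 in³.
Direct shear f_v = P/L_w = 53.5 / 18.5 = 2.892 kip/in (vertical).
Torsion M = P·e = 53.5 × 7.5 = 401.25 kip·in.
Critical point at (x, y) = (4.054, 3.25) from centroid. f_tx = M·y/J = 5.833 kip/in; f_ty = M·x/J = 7.276 kip/in.
Resultant f_max = √[f_tx² + (f_v + f_ty)²] = √[5.833² + (2.892 + 7.276)²] = 11.72 kip/in.
Capacity per unit length: r_n/Ω = (1/2.0) × 0.6 × 60 × (0.707 × 0.75) = 9.544 kip/in.
11.72 > 9.544 → NOT adequate.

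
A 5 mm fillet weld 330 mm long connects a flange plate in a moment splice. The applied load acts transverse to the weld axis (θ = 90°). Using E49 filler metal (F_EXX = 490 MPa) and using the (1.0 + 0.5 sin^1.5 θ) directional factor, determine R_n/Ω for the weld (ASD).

R_n/Ω ≈ 257 kN

t_e = 0.707 × 5 = 3.535 mm; A_we = 3.535 × 330 = 1167 mm².
Directional factor: 1.0 + 0.5 sin^1.5(90°) = 1.5.
F_nw = 0.6 × 490 × 1.5 = 441 MPa.
R_n/Ω = (441 × 1167) / 2.0 × 10⁻³ = 257.2 kN.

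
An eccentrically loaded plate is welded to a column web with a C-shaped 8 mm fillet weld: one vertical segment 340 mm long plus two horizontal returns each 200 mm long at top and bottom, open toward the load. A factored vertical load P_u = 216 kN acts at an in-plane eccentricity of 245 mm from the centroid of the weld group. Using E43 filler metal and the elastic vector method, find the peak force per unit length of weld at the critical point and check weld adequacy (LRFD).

E43XX → F_EXX = 430 MPa.
Total weld length L_w = 740 mm. Treat welds as unit-width lines.
Centroid: x̄ = 2×200×100 / 740 = 54.05 mm from the vertical weld.
Polar moment about centroid: J = I_x + I_y = [340³/12 + 2×200×170²] + [340×54.05² + 2(200³/12 + 200×45.95²)] = 18010000 mm³.
Direct shear f_v = P/L_w = 216×10³ / 740 = 291.9 N/mm (vertical).
Torsion M = P·e = 216×10³ × 245 = 52920000 N·mm.
Critical point at (x, y) = (145.9, 170) from centroid. f_tx = M·y/J = 499.6 N/mm; f_ty = M·x/J = 428.9 N/mm.
Resultant f_max = √[f_tx² + (f_v + f_ty)²] = √[499.6² + (291.9 + 428.9)²] = 877 N/mm.
Capacity per unit length: φr_n = 0.75 × 0.6 × 430 × (0.707 × 8) = 1094 N/mm.
877 ≤ 1094 → adequate.

f_max ≈ 877 N/mm; adequate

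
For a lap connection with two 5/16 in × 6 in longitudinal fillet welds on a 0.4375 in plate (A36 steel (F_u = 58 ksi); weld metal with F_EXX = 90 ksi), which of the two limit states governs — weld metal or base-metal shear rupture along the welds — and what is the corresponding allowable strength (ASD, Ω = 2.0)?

R_n/Ω ≈ 71.6 kip (weld metal governs)

t_e = 0.707 × 0.3125 = 0.2209 in; L = 12 in.
Weld metal: R_n/Ω = (1/2.0) × 0.6 × 90 × 0.2209 × 12 = 71.58 kip.
Base metal (shear rupture): R_n/Ω = (1/2.0) × 0.6 × 58 × 0.4375 × 12 = 91.35 kip.
Governing: weld metal.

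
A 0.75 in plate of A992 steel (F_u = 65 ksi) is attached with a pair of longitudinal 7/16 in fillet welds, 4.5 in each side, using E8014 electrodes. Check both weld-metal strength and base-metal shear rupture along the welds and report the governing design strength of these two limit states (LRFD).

φR_n ≈ 100 kips (weld metal governs)

E80XX → F_EXX = 80 ksi.
t_e = 0.707 × 0.4375 = 0.3093 in; L = 9 in.
Weld metal: φR_n = 0.75 × 0.6 × 80 × 0.3093 × 9 = 100.2 kips.
Base metal (shear rupture): φR_n = 0.75 × 0.6 × 65 × 0.75 × 9 = 197.4 kips.
Governing: weld metal.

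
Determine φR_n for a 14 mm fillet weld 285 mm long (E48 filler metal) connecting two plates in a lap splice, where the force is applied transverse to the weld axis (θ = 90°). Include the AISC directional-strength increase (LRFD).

E48XX → F_EXX = 480 MPa.
t_e = 0.707 × 14 = 9.898 mm; A_we = 9.898 × 285 = 2821 mm².
Directional factor: 1.0 + 0.5 sin^1.5(90°) = 1.5.
F_nw = 0.6 × 480 × 1.5 = 432 MPa.
φR_n = 0.75 × 432 × 2821 × 10⁻³ = 914 kN.

φR_n ≈ 914 kN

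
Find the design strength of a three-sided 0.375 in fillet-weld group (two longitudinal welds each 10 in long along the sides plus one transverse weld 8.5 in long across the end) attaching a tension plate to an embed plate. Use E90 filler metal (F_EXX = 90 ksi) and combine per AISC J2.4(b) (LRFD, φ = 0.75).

t_e = 0.707 × 0.375 = 0.2651 in.
R_nwl = 0.6 × 90 × 0.2651 × 20 = 286.3 kip (longitudinal, 2 welds).
R_nwt = 0.6 × 90 × 0.2651 × 8.5 = 121.7 kip (transverse, base value).
(i) R_nwl + R_nwt = 408 kip; (ii) 0.85 R_nwl + 1.5 R_nwt = 425.9 kip.
R_n = max = 425.9 kip [governs: (ii)]; φR_n = 319.4 kip.

φR_n ≈ 319 kip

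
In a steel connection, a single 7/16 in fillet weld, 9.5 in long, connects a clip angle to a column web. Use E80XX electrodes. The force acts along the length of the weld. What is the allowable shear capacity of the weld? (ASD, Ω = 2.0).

E80XX → F_EXX = 80 ksi.
Effective throat t_e = 0.707 × 0.4375 = 0.3093 in.
Total length L = 9.5 in; A_we = 0.3093 × 9.5 = 2.938 in².
F_nw = 0.6 F_EXX = 0.6 × 80 = 48 ksi.
R_n = 48 × 2.938 = 141 kips; R_n/Ω = 141/2.0 = 70.52 kips.

R_n/Ω ≈ 70.5 kips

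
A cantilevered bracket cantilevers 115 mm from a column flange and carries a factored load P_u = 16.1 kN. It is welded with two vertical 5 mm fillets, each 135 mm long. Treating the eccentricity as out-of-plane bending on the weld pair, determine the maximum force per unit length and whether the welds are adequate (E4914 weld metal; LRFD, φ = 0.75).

f_max ≈ 311 N/mm; adequate

E49XX → F_EXX = 490 MPa.
L_w = 2 × 135 = 270 mm; section modulus (unit throat) S = 2 × L²/6 = 6075 mm².
Direct shear f_v = P/L_w = 16.1×10³/270 = 59.63 N/mm.
Moment M = P × e = 16.1×10³ × 115 = 1851500 N·mm; bending f_b = M/S = 304.8 N/mm.
f_max = √(f_v² + f_b²) = √(59.63² + 304.8²) = 310.6 N/mm.
φr_n = 0.75 × 0.6 × 490 × (0.707 × 5) = 779.5 N/mm → adequate.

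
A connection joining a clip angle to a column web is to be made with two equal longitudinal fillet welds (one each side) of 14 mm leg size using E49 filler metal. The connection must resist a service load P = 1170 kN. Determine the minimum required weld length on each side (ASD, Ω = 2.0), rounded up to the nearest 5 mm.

E49XX → F_EXX = 490 MPa.
Throat t_e = 0.707 × 14 = 9.898 mm.
r_n/Ω = (0.6 × 490 × 9.898) / 2.0 = 1455 N/mm = 1.455 kN/mm.
L_req = P / (r_n/Ω) = 1170 / 1.455 = 804.1 mm total.
Per side: 804.1 / 2 = 402.1 mm.
Round up → use L = 405 mm on each side.

L = 405 mm on each side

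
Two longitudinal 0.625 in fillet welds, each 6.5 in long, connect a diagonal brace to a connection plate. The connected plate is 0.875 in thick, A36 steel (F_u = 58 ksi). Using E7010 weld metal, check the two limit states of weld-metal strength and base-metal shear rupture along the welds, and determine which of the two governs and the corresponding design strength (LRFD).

φR_n ≈ 181 kips (weld metal governs)

E70XX → F_EXX = 70 ksi.
t_e = 0.707 × 0.625 = 0.4419 in; L = 13 in.
Weld metal: φR_n = 0.75 × 0.6 × 70 × 0.4419 × 13 = 180.9 kips.
Base metal (shear rupture): φR_n = 0.75 × 0.6 × 58 × 0.875 × 13 = 296.9 kips.
Governing: weld metal.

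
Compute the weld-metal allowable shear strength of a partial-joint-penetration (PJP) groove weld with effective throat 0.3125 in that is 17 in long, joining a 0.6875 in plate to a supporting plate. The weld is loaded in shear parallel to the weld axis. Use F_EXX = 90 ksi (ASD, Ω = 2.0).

R_n/Ω ≈ 143 kips

Effective throat (given) t_e = 0.3125 in.
A_we = 0.3125 × 17 = 5.312 in².
F_nw = 0.6 F_EXX = 54 ksi.
R_n/Ω = (54 × 5.312) / 2.0 = 143.4 kips.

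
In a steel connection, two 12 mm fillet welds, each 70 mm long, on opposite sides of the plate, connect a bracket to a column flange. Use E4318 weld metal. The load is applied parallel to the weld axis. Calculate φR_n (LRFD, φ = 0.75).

E43XX → F_EXX = 430 MPa.
Effective throat t_e = 0.707 × 12 = 8.484 mm.
Total length L = 140 mm; A_we = 8.484 × 140 = 1188 mm².
F_nw = 0.6 F_EXX = 0.6 × 430 = 258 MPa.
φR_n = 0.75 × 258 × 1188 × 10⁻³ = 229.8 kN.

φR_n ≈ 230 kN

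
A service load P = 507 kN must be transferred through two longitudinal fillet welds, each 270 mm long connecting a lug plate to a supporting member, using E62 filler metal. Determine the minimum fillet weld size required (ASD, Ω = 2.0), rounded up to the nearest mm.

w = 8 mm

E62XX → F_EXX = 620 MPa.
Total weld length L = 540 mm.
Required throat t_e = P × Ω / (0.6 F_EXX × L) = 507 × 2.0 / (0.6 × 620 × 540 × 10⁻³) = 5.048 mm.
Required leg w = t_e / 0.707 = 7.14 mm → use 8 mm.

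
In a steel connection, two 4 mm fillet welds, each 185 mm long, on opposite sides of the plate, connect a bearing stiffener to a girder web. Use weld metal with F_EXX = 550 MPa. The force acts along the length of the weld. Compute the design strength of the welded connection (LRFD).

φR_n ≈ 259 kN

Effective throat t_e = 0.707 × 4 = 2.828 mm.
Total length L = 370 mm; A_we = 2.828 × 370 = 1046 mm².
F_nw = 0.6 F_EXX = 0.6 × 550 = 330 MPa.
φR_n = 0.75 × 330 × 1046 × 10⁻³ = 259 kN.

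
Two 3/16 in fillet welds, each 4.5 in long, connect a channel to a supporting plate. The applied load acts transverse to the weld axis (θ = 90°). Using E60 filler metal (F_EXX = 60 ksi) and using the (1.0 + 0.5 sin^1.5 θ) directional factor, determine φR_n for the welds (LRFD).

t_e = 0.707 × 0.1875 = 0.1326 in; A_we = 0.1326 × 9 = 1.193 in².
Directional factor: 1.0 + 0.5 sin^1.5(90°) = 1.5.
F_nw = 0.6 × 60 × 1.5 = 54 ksi.
φR_n = 0.75 × 54 × 1.193 = 48.32 kip.

φR_n ≈ 48.3 kip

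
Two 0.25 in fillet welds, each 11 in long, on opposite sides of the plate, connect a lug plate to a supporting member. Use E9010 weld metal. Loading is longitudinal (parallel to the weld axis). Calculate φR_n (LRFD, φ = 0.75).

φR_n ≈ 157 kips

E90XX → F_EXX = 90 ksi.
Effective throat t_e = 0.707 × 0.25 = 0.1767 in.
Total length L = 22 in; A_we = 0.1767 × 22 = 3.888 in².
F_nw = 0.6 F_EXX = 0.6 × 90 = 54 ksi.
φR_n = 0.75 × 54 × 3.888 = 157.5 kips.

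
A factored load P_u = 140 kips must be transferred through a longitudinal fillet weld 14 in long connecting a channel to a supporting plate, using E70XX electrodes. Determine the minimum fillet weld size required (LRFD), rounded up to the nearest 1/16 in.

w = 1/2 in

E70XX → F_EXX = 70 ksi.
Total weld length L = 14 in.
Required throat t_e = P_u / (φ × 0.6 F_EXX × L) = 140 / (0.75 × 0.6 × 70 × 14) = 0.3175 in.
Required leg w = t_e / 0.707 = 0.449 in → use 1/2 in.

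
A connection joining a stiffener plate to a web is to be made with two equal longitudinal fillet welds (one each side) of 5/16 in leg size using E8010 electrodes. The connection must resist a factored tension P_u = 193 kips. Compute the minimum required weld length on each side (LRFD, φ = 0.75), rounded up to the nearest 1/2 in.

L = 12.5 in on each side

E80XX → F_EXX = 80 ksi.
Throat t_e = 0.707 × 0.3125 = 0.2209 in.
φr_n = 0.75 × 0.6 × 80 × 0.2209 = 7.954 kips/in.
L_req = P_u / φr_n = 193 / 7.954 = 24.27 in total.
Per side: 24.27 / 2 = 12.13 in.
Round up → use L = 12.5 in on each side.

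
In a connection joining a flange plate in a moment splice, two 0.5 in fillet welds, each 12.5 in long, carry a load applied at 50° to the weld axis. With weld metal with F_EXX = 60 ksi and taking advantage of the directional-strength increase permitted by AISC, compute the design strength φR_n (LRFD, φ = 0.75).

φR_n ≈ 319 kip

t_e = 0.707 × 0.5 = 0.3535 in; A_we = 0.3535 × 25 = 8.838 in².
Directional factor: 1.0 + 0.5 sin^1.5(50°) = 1.335.
F_nw = 0.6 × 60 × 1.335 = 48.07 ksi.
φR_n = 0.75 × 48.07 × 8.838 = 318.6 kip.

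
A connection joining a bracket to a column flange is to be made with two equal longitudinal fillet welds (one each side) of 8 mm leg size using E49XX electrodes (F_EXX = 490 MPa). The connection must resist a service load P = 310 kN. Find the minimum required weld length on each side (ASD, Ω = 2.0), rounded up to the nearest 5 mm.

Throat t_e = 0.707 × 8 = 5.656 mm.
r_n/Ω = (0.6 × 490 × 5.656) / 2.0 = 831.4 N/mm = 0.8314 kN/mm.
L_req = P / (r_n/Ω) = 310 / 0.8314 = 372.9 mm total.
Per side: 372.9 / 2 = 186.4 mm.
Round up → use L = 190 mm on each side.

L = 190 mm on each side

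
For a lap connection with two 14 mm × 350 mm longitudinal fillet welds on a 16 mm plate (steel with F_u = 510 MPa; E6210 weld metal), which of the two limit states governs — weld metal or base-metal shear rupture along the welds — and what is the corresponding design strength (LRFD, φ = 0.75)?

E62XX → F_EXX = 620 MPa.
t_e = 0.707 × 14 = 9.898 mm; L = 700 mm.
Weld metal: φR_n = 0.75 × 0.6 × 620 × 9.898 × 700 × 10⁻³ = 1933 kN.
Base metal (shear rupture): φR_n = 0.75 × 0.6 × 510 × 16 × 700 × 10⁻³ = 2570 kN.
Governing: weld metal.

φR_n ≈ 1930 kN (weld metal governs)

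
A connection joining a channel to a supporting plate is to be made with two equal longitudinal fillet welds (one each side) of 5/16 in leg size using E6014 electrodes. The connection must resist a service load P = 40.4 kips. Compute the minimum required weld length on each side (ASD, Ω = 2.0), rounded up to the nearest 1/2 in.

L = 5.5 in on each side

E60XX → F_EXX = 60 ksi.
Throat t_e = 0.707 × 0.3125 = 0.2209 in.
r_n/Ω = (0.6 × 60 × 0.2209) / 2.0 = 3.977 kip/in.
L_req = P / (r_n/Ω) = 40.4 / 3.977 = 10.16 in total.
Per side: 10.16 / 2 = 5.079 in.
Round up → use L = 5.5 in on each side.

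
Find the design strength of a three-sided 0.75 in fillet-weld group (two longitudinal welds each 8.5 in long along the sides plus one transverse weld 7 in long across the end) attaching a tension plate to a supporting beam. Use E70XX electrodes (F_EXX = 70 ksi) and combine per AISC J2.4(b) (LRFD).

φR_n ≈ 417 kips

t_e = 0.707 × 0.75 = 0.5302 in.
R_nwl = 0.6 × 70 × 0.5302 × 17 = 378.6 kips (longitudinal, 2 welds).
R_nwt = 0.6 × 70 × 0.5302 × 7 = 155.9 kips (transverse, base value).
(i) R_nwl + R_nwt = 534.5 kips; (ii) 0.85 R_nwl + 1.5 R_nwt = 555.6 kips.
R_n = max = 555.6 kips [governs: (ii)]; φR_n = 416.7 kips.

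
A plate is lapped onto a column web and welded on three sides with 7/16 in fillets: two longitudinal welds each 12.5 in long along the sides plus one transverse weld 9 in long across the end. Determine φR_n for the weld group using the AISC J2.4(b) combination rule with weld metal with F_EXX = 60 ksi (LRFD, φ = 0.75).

t_e = 0.707 × 0.4375 = 0.3093 in.
R_nwl = 0.6 × 60 × 0.3093 × 25 = 278.4 kip (longitudinal, 2 welds).
R_nwt = 0.6 × 60 × 0.3093 × 9 = 100.2 kip (transverse, base value).
(i) R_nwl + R_nwt = 378.6 kip; (ii) 0.85 R_nwl + 1.5 R_nwt = 386.9 kip.
R_n = max = 386.9 kip [governs: (ii)]; φR_n = 290.2 kip.

φR_n ≈ 290 kip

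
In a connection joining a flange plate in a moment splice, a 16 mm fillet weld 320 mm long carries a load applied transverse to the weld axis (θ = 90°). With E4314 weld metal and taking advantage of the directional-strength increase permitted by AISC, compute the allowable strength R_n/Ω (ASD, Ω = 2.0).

R_n/Ω ≈ 700 kN

E43XX → F_EXX = 430 MPa.
t_e = 0.707 × 16 = 11.31 mm; A_we = 11.31 × 320 = 3620 mm².
Directional factor: 1.0 + 0.5 sin^1.5(90°) = 1.5.
F_nw = 0.6 × 430 × 1.5 = 387 MPa.
R_n/Ω = (387 × 3620) / 2.0 × 10⁻³ = 700.4 kN.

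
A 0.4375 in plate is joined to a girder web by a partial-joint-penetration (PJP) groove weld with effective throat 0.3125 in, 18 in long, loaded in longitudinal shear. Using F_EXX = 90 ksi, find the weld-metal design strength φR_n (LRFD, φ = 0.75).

Effective throat (given) t_e = 0.3125 in.
A_we = 0.3125 × 18 = 5.625 in².
F_nw = 0.6 F_EXX = 54 ksi.
φR_n = 0.75 × 54 × 5.625 = 227.8 kips.

φR_n ≈ 228 kips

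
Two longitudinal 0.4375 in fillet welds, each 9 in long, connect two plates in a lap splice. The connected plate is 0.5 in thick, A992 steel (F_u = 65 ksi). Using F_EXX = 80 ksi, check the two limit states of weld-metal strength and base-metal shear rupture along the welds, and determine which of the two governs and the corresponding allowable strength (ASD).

R_n/Ω ≈ 134 kips (weld metal governs)

t_e = 0.707 × 0.4375 = 0.3093 in; L = 18 in.
Weld metal: R_n/Ω = (1/2.0) × 0.6 × 80 × 0.3093 × 18 = 133.6 kips.
Base metal (shear rupture): R_n/Ω = (1/2.0) × 0.6 × 65 × 0.5 × 18 = 175.5 kips.
Governing: weld metal.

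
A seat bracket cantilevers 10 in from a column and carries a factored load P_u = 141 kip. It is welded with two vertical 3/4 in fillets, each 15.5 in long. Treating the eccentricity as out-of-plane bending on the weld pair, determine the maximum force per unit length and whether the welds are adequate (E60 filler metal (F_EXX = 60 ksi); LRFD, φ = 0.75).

f_max ≈ 18.2 kip/in; NOT adequate

L_w = 2 × 15.5 = 31 in; section modulus (unit throat) S = 2 × L²/6 = 80.08 in².
Direct shear f_v = P/L_w = 141/31 = 4.548 kip/in.
Moment M = P × e = 141 × 10 = 1410 kip·in; bending f_b = M/S = 17.61 kip/in.
f_max = √(f_v² + f_b²) = √(4.548² + 17.61²) = 18.18 kip/in.
φr_n = 0.75 × 0.6 × 60 × (0.707 × 0.75) = 14.32 kip/in → NOT adequate.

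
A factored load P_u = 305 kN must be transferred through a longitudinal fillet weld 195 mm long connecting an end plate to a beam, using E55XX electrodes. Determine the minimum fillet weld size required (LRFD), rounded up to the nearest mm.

w = 9 mm

E55XX → F_EXX = 550 MPa.
Total weld length L = 195 mm.
Required throat t_e = P_u / (φ × 0.6 F_EXX × L) = 305 / (0.75 × 0.6 × 550 × 195 × 10⁻³) = 6.32 mm.
Required leg w = t_e / 0.707 = 8.939 mm → use 9 mm.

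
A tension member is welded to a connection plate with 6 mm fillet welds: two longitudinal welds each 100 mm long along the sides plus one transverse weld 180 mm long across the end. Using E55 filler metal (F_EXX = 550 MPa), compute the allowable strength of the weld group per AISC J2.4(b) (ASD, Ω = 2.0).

t_e = 0.707 × 6 = 4.242 mm.
R_nwl = 0.6 × 550 × 4.242 × 200 × 10⁻³ = 280 kN (longitudinal, 2 welds).
R_nwt = 0.6 × 550 × 4.242 × 180 × 10⁻³ = 252 kN (transverse, base value).
(i) R_nwl + R_nwt = 531.9 kN; (ii) 0.85 R_nwl + 1.5 R_nwt = 615.9 kN.
R_n = max = 615.9 kN [governs: (ii)]; R_n/Ω = 308 kN.

R_n/Ω ≈ 308 kN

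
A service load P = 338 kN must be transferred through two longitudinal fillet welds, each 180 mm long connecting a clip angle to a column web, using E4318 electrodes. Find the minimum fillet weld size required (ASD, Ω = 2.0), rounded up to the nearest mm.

w = 11 mm

E43XX → F_EXX = 430 MPa.
Total weld length L = 360 mm.
Required throat t_e = P × Ω / (0.6 F_EXX × L) = 338 × 2.0 / (0.6 × 430 × 360 × 10⁻³) = 7.278 mm.
Required leg w = t_e / 0.707 = 10.29 mm → use 11 mm.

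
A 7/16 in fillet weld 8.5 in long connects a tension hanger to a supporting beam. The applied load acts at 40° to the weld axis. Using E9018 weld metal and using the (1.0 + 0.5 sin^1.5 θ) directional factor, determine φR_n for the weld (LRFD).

φR_n ≈ 134 kips

E90XX → F_EXX = 90 ksi.
t_e = 0.707 × 0.4375 = 0.3093 in; A_we = 0.3093 × 8.5 = 2.629 in².
Directional factor: 1.0 + 0.5 sin^1.5(40°) = 1.258.
F_nw = 0.6 × 90 × 1.258 = 67.91 ksi.
φR_n = 0.75 × 67.91 × 2.629 = 133.9 kips.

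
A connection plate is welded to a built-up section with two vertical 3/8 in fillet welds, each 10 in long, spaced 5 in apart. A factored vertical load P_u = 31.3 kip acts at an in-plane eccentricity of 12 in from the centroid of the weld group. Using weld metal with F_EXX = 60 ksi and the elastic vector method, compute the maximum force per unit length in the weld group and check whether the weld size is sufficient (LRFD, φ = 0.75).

f_max ≈ 8.02 kip/in; NOT adequate

Total weld length L_w = 20 in. Treat welds as unit-width lines.
Polar moment about centroid: J = 2[d³/12 + d(b/2)²] = 2[10³/12 + 10×2.5²] = 291.7 in³.
Direct shear f_v = P/L_w = 31.3 / 20 = 1.565 kip/in (vertical).
Torsion M = P·e = 31.3 × 12 = 375.6 kip·in.
Critical point at (x, y) = (2.5, 5) from centroid. f_tx = M·y/J = 6.439 kip/in; f_ty = M·x/J = 3.219 kip/in.
Resultant f_max = √[f_tx² + (f_v + f_ty)²] = √[6.439² + (1.565 + 3.219)²] = 8.022 kip/in.
Capacity per unit length: φr_n = 0.75 × 0.6 × 60 × (0.707 × 0.375) = 7.158 kip/in.
8.022 > 7.158 → NOT adequate.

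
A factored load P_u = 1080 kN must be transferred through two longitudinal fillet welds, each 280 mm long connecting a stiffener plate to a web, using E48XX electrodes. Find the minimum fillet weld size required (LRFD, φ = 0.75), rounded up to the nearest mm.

E48XX → F_EXX = 480 MPa.
Total weld length L = 560 mm.
Required throat t_e = P_u / (φ × 0.6 F_EXX × L) = 1080 / (0.75 × 0.6 × 480 × 560 × 10⁻³) = 8.929 mm.
Required leg w = t_e / 0.707 = 12.63 mm → use 13 mm.

w = 13 mm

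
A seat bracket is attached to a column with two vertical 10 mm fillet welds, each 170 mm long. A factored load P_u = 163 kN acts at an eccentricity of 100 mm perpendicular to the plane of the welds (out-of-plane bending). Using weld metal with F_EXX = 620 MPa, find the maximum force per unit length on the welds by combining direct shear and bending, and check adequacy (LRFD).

f_max ≈ 1760 N/mm; adequate

L_w = 2 × 170 = 340 mm; section modulus (unit throat) S = 2 × L²/6 = 9633 mm².
Direct shear f_v = P/L_w = 163×10³/340 = 479.4 N/mm.
Moment M = P × e = 163×10³ × 100 = 16300000 N·mm; bending f_b = M/S = 1692 N/mm.
f_max = √(f_v² + f_b²) = √(479.4² + 1692²) = 1759 N/mm.
φr_n = 0.75 × 0.6 × 620 × (0.707 × 10) = 1973 N/mm → adequate.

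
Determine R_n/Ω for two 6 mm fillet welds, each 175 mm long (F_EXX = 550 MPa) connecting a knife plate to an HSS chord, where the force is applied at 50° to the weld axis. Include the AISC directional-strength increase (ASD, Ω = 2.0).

R_n/Ω ≈ 327 kN

t_e = 0.707 × 6 = 4.242 mm; A_we = 4.242 × 350 = 1485 mm².
Directional factor: 1.0 + 0.5 sin^1.5(50°) = 1.335.
F_nw = 0.6 × 550 × 1.335 = 440.6 MPa.
R_n/Ω = (440.6 × 1485) / 2.0 × 10⁻³ = 327.1 kN.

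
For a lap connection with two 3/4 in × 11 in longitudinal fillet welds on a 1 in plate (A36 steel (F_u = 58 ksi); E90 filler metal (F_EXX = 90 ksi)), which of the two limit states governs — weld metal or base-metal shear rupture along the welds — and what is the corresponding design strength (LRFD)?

φR_n ≈ 472 kip (weld metal governs)

t_e = 0.707 × 0.75 = 0.5302 in; L = 22 in.
Weld metal: φR_n = 0.75 × 0.6 × 90 × 0.5302 × 22 = 472.5 kip.
Base metal (shear rupture): φR_n = 0.75 × 0.6 × 58 × 1 × 22 = 574.2 kip.
Governing: weld metal.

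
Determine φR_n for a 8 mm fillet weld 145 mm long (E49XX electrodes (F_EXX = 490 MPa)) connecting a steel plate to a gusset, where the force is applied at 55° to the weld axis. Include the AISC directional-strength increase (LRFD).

φR_n ≈ 248 kN

t_e = 0.707 × 8 = 5.656 mm; A_we = 5.656 × 145 = 820.1 mm².
Directional factor: 1.0 + 0.5 sin^1.5(55°) = 1.371.
F_nw = 0.6 × 490 × 1.371 = 403 MPa.
φR_n = 0.75 × 403 × 820.1 × 10⁻³ = 247.9 kN.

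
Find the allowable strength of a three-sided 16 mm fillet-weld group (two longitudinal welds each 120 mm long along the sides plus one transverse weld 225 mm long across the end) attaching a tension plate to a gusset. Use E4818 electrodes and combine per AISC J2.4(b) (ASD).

E48XX → F_EXX = 480 MPa.
t_e = 0.707 × 16 = 11.31 mm.
R_nwl = 0.6 × 480 × 11.31 × 240 × 10⁻³ = 781.9 kN (longitudinal, 2 welds).
R_nwt = 0.6 × 480 × 11.31 × 225 × 10⁻³ = 733 kN (transverse, base value).
(i) R_nwl + R_nwt = 1515 kN; (ii) 0.85 R_nwl + 1.5 R_nwt = 1764 kN.
R_n = max = 1764 kN [governs: (ii)]; R_n/Ω = 882.1 kN.

R_n/Ω ≈ 882 kN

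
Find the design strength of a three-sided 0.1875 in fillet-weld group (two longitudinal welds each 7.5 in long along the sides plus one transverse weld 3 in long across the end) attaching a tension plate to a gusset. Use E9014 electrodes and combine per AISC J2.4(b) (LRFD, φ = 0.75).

φR_n ≈ 96.6 kips

E90XX → F_EXX = 90 ksi.
t_e = 0.707 × 0.1875 = 0.1326 in.
R_nwl = 0.6 × 90 × 0.1326 × 15 = 107.4 kips (longitudinal, 2 welds).
R_nwt = 0.6 × 90 × 0.1326 × 3 = 21.48 kips (transverse, base value).
(i) R_nwl + R_nwt = 128.9 kips; (ii) 0.85 R_nwl + 1.5 R_nwt = 123.5 kips.
R_n = max = 128.9 kips [governs: (i)]; φR_n = 96.64 kips.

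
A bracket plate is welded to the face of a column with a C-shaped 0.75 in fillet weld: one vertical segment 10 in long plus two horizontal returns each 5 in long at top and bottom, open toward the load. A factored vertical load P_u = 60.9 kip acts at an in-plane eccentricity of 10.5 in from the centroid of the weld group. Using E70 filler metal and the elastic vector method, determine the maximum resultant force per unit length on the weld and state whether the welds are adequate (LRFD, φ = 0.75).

E70XX → F_EXX = 70 ksi.
Total weld length L_w = 20 in. Treat welds as unit-width lines.
Centroid: x̄ = 2×5×2.5 / 20 = 1.25 in from the vertical weld.
Polar moment about centroid: J = I_x + I_y = [10³/12 + 2×5×5²] + [10×1.25² + 2(5³/12 + 5×1.25²)] = 385.4 in³.
Direct shear f_v = P/L_w = 60.9 / 20 = 3.045 kip/in (vertical).
Torsion M = P·e = 60.9 × 10.5 = 639.45 kip·in.
Critical point at (x, y) = (3.75, 5) from centroid. f_tx = M·y/J = 8.296 kip/in; f_ty = M·x/J = 6.222 kip/in.
Resultant f_max = √[f_tx² + (f_v + f_ty)²] = √[8.296² + (3.045 + 6.222)²] = 12.44 kip/in.
Capacity per unit length: φr_n = 0.75 × 0.6 × 70 × (0.707 × 0.75) = 16.7 kip/in.
12.44 ≤ 16.7 → adequate.

f_max ≈ 12.4 kip/in; adequate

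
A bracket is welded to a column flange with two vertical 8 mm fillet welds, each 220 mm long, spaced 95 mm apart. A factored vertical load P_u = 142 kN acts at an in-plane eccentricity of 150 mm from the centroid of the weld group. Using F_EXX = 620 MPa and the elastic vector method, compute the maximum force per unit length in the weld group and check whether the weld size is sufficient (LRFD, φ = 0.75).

Total weld length L_w = 440 mm. Treat welds as unit-width lines.
Polar moment about centroid: J = 2[d³/12 + d(b/2)²] = 2[220³/12 + 220×47.5²] = 2767000 mm³.
Direct shear f_v = P/L_w = 142×10³ / 440 = 322.7 N/mm (vertical).
Torsion M = P·e = 142×10³ × 150 = 21300000 N·mm.
Critical point at (x, y) = (47.5, 110) from centroid. f_tx = M·y/J = 846.6 N/mm; f_ty = M·x/J = 365.6 N/mm.
Resultant f_max = √[f_tx² + (f_v + f_ty)²] = √[846.6² + (322.7 + 365.6)²] = 1091 N/mm.
Capacity per unit length: φr_n = 0.75 × 0.6 × 620 × (0.707 × 8) = 1578 N/mm.
1091 ≤ 1578 → adequate.

f_max ≈ 1090 N/mm; adequate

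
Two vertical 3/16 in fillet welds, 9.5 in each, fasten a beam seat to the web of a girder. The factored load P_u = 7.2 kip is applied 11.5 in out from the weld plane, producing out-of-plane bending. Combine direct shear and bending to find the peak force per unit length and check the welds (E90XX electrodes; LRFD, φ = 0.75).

E90XX → F_EXX = 90 ksi.
L_w = 2 × 9.5 = 19 in; section modulus (unit throat) S = 2 × L²/6 = 30.08 in².
Direct shear f_v = P/L_w = 7.2/19 = 0.3789 kip/in.
Moment M = P × e = 7.2 × 11.5 = 82.8 kip·in; bending f_b = M/S = 2.752 kip/in.
f_max = √(f_v² + f_b²) = √(0.3789² + 2.752²) = 2.778 kip/in.
φr_n = 0.75 × 0.6 × 90 × (0.707 × 0.1875) = 5.369 kip/in → adequate.

f_max ≈ 2.78 kip/in; adequate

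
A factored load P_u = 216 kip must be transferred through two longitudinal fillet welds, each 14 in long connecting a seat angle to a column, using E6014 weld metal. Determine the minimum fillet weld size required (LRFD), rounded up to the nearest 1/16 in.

E60XX → F_EXX = 60 ksi.
Total weld length L = 28 in.
Required throat t_e = P_u / (φ × 0.6 F_EXX × L) = 216 / (0.75 × 0.6 × 60 × 28) = 0.2857 in.
Required leg w = t_e / 0.707 = 0.4041 in → use 7/16 in.

w = 7/16 in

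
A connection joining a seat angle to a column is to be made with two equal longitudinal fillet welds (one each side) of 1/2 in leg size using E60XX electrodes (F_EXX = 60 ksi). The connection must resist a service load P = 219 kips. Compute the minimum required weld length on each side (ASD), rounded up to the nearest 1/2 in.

Throat t_e = 0.707 × 0.5 = 0.3535 in.
r_n/Ω = (0.6 × 60 × 0.3535) / 2.0 = 6.363 kip/in.
L_req = P / (r_n/Ω) = 219 / 6.363 = 34.42 in total.
Per side: 34.42 / 2 = 17.21 in.
Round up → use L = 17.5 in on each side.

L = 17.5 in on each side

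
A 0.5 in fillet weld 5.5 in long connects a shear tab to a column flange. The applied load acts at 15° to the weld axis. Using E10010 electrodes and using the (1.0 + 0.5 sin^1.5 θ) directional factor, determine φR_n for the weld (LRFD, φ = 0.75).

E100XX → F_EXX = 100 ksi.
t_e = 0.707 × 0.5 = 0.3535 in; A_we = 0.3535 × 5.5 = 1.944 in².
Directional factor: 1.0 + 0.5 sin^1.5(15°) = 1.066.
F_nw = 0.6 × 100 × 1.066 = 63.95 ksi.
φR_n = 0.75 × 63.95 × 1.944 = 93.25 kip.

φR_n ≈ 93.3 kip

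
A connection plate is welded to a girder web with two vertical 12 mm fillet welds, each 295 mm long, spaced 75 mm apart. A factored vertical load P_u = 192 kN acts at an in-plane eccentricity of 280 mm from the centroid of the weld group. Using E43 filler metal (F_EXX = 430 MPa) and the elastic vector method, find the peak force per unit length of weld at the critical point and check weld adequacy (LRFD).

f_max ≈ 1710 N/mm; NOT adequate

Total weld length L_w = 590 mm. Treat welds as unit-width lines.
Polar moment about centroid: J = 2[d³/12 + d(b/2)²] = 2[295³/12 + 295×37.5²] = 5108000 mm³.
Direct shear f_v = P/L_w = 192×10³ / 590 = 325.4 N/mm (vertical).
Torsion M = P·e = 192×10³ × 280 = 53760000 N·mm.
Critical point at (x, y) = (37.5, 147.5) from centroid. f_tx = M·y/J = 1552 N/mm; f_ty = M·x/J = 394.6 N/mm.
Resultant f_max = √[f_tx² + (f_v + f_ty)²] = √[1552² + (325.4 + 394.6)²] = 1711 N/mm.
Capacity per unit length: φr_n = 0.75 × 0.6 × 430 × (0.707 × 12) = 1642 N/mm.
1711 > 1642 → NOT adequate.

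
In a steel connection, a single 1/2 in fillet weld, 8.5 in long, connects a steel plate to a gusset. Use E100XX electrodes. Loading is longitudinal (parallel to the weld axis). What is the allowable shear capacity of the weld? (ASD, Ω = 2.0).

E100XX → F_EXX = 100 ksi.
Effective throat t_e = 0.707 × 0.5 = 0.3535 in.
Total length L = 8.5 in; A_we = 0.3535 × 8.5 = 3.005 in².
F_nw = 0.6 F_EXX = 0.6 × 100 = 60 ksi.
R_n = 60 × 3.005 = 180.3 kips; R_n/Ω = 180.3/2.0 = 90.14 kips.

R_n/Ω ≈ 90.1 kips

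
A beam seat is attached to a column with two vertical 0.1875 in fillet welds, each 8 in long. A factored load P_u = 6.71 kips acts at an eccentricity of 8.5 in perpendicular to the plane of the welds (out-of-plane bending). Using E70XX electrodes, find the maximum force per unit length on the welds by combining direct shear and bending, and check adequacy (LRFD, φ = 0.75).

E70XX → F_EXX = 70 ksi.
L_w = 2 × 8 = 16 in; section modulus (unit throat) S = 2 × L²/6 = 21.33 in².
Direct shear f_v = P/L_w = 6.71/16 = 0.4194 kip/in.
Moment M = P × e = 6.71 × 8.5 = 57.035 kip·in; bending f_b = M/S = 2.674 kip/in.
f_max = √(f_v² + f_b²) = √(0.4194² + 2.674²) = 2.706 kip/in.
φr_n = 0.75 × 0.6 × 70 × (0.707 × 0.1875) = 4.176 kip/in → adequate.

f_max ≈ 2.71 kip/in; adequate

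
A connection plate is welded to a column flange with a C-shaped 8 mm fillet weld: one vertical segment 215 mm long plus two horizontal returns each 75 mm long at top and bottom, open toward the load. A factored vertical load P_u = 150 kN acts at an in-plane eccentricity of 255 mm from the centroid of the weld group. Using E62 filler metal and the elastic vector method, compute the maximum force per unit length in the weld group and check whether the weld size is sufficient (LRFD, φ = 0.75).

f_max ≈ 1940 N/mm; NOT adequate

E62XX → F_EXX = 620 MPa.
Total weld length L_w = 365 mm. Treat welds as unit-width lines.
Centroid: x̄ = 2×75×37.5 / 365 = 15.41 mm from the vertical weld.
Polar moment about centroid: J = I_x + I_y = [215³/12 + 2×75×107.5²] + [215×15.41² + 2(75³/12 + 75×22.09²)] = 2756000 mm³.
Direct shear f_v = P/L_w = 150×10³ / 365 = 411 N/mm (vertical).
Torsion M = P·e = 150×10³ × 255 = 38250000 N·mm.
Critical point at (x, y) = (59.59, 107.5) from centroid. f_tx = M·y/J = 1492 N/mm; f_ty = M·x/J = 827 N/mm.
Resultant f_max = √[f_tx² + (f_v + f_ty)²] = √[1492² + (411 + 827)²] = 1939 N/mm.
Capacity per unit length: φr_n = 0.75 × 0.6 × 620 × (0.707 × 8) = 1578 N/mm.
1939 > 1578 → NOT adequate.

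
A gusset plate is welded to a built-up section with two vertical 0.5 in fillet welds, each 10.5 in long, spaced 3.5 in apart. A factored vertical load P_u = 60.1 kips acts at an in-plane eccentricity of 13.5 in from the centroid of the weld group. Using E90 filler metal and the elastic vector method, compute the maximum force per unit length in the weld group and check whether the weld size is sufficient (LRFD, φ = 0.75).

E90XX → F_EXX = 90 ksi.
Total weld length L_w = 21 in. Treat welds as unit-width lines.
Polar moment about centroid: J = 2[d³/12 + d(b/2)²] = 2[10.5³/12 + 10.5×1.75²] = 257.2 in³.
Direct shear f_v = P/L_w = 60.1 / 21 = 2.862 kip/in (vertical).
Torsion M = P·e = 60.1 × 13.5 = 811.35 kip·in.
Critical point at (x, y) = (1.75, 5.25) from centroid. f_tx = M·y/J = 16.56 kip/in; f_ty = M·x/J = 5.519 kip/in.
Resultant f_max = √[f_tx² + (f_v + f_ty)²] = √[16.56² + (2.862 + 5.519)²] = 18.56 kip/in.
Capacity per unit length: φr_n = 0.75 × 0.6 × 90 × (0.707 × 0.5) = 14.32 kip/in.
18.56 > 14.32 → NOT adequate.

f_max ≈ 18.6 kip/in; NOT adequate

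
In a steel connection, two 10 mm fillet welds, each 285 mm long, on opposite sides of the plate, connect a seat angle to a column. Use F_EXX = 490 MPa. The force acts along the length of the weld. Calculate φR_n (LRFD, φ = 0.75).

φR_n ≈ 889 kN

Effective throat t_e = 0.707 × 10 = 7.07 mm.
Total length L = 570 mm; A_we = 7.07 × 570 = 4030 mm².
F_nw = 0.6 F_EXX = 0.6 × 490 = 294 MPa.
φR_n = 0.75 × 294 × 4030 × 10⁻³ = 888.6 kN.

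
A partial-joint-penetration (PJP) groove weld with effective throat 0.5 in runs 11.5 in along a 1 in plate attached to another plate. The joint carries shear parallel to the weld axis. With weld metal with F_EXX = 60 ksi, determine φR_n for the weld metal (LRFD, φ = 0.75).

Effective throat (given) t_e = 0.5 in.
A_we = 0.5 × 11.5 = 5.75 in².
F_nw = 0.6 F_EXX = 36 ksi.
φR_n = 0.75 × 36 × 5.75 = 155.2 kip.

φR_n ≈ 155 kip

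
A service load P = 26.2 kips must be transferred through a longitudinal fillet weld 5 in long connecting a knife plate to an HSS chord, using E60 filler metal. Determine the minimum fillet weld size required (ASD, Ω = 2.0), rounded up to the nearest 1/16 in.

w = 7/16 in

E60XX → F_EXX = 60 ksi.
Total weld length L = 5 in.
Required throat t_e = P × Ω / (0.6 F_EXX × L) = 26.2 × 2.0 / (0.6 × 60 × 5) = 0.2911 in.
Required leg w = t_e / 0.707 = 0.4118 in → use 7/16 in.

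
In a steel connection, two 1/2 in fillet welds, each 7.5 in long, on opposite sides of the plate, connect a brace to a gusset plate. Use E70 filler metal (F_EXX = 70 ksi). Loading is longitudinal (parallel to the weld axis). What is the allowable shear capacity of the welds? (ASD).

Effective throat t_e = 0.707 × 0.5 = 0.3535 in.
Total length L = 15 in; A_we = 0.3535 × 15 = 5.302 in².
F_nw = 0.6 F_EXX = 0.6 × 70 = 42 ksi.
R_n = 42 × 5.302 = 222.7 kips; R_n/Ω = 222.7/2.0 = 111.4 kips.

R_n/Ω ≈ 111 kips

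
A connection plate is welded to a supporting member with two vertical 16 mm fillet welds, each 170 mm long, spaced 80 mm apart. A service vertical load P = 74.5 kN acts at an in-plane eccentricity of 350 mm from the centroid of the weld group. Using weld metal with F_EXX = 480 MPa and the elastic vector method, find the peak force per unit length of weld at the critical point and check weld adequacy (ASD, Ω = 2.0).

f_max ≈ 1900 N/mm; NOT adequate

Total weld length L_w = 340 mm. Treat welds as unit-width lines.
Polar moment about centroid: J = 2[d³/12 + d(b/2)²] = 2[170³/12 + 170×40²] = 1363000 mm³.
Direct shear f_v = P/L_w = 74.5×10³ / 340 = 219.1 N/mm (vertical).
Torsion M = P·e = 74.5×10³ × 350 = 26075000 N·mm.
Critical point at (x, y) = (40, 85) from centroid. f_tx = M·y/J = 1626 N/mm; f_ty = M·x/J = 765.3 N/mm.
Resultant f_max = √[f_tx² + (f_v + f_ty)²] = √[1626² + (219.1 + 765.3)²] = 1901 N/mm.
Capacity per unit length: r_n/Ω = (1/2.0) × 0.6 × 480 × (0.707 × 16) = 1629 N/mm.
1901 > 1629 → NOT adequate.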